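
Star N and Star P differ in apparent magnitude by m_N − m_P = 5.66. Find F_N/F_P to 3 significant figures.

F_N/F_P = 10^(−(m_N − m_P)/2.5) = 10^(-5.66/2.5) = 10^-2.264 = 0.005445.

0.00545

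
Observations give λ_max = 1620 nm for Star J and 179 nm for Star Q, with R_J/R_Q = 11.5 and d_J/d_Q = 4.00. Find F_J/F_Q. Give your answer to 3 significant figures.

Wien's law: T_J/T_Q = λ_Q/λ_J = 179/1620 = 0.1105.
L_J/L_Q = (R_J/R_Q)²(T_J/T_Q)⁴ = (11.5)²(0.1105)⁴ = 0.01971.
F_J/F_Q = (L_J/L_Q)/(d_J/d_Q)² = 0.01971/(4.00)² = 0.001232.

0.00123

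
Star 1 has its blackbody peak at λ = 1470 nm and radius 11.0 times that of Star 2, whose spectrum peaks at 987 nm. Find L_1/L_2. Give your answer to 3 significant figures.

Wien's law gives T ∝ 1/λ_max, so T_1/T_2 = λ_2/λ_1 = 987/1470 = 0.6714.
Then L ∝ R²T⁴ gives L_1/L_2 = (11.0)² × (0.6714)⁴ = 121.0 × 0.2032 = 24.59.

24.6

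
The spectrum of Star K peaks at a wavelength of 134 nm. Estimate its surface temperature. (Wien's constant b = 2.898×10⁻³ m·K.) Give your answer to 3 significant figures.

T = b/λ_max = 2.898×10⁻³ / (134×10⁻⁹) = 2.163×10^4 K.

2.16×10^4 K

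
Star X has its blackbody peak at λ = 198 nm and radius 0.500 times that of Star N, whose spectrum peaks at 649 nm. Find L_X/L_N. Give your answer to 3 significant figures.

Wien's law gives T ∝ 1/λ_max, so T_X/T_N = λ_N/λ_X = 649/198 = 3.278.
Then L ∝ R²T⁴ gives L_X/L_N = (0.500)² × (3.278)⁴ = 0.2500 × 115.4 = 28.86.

28.9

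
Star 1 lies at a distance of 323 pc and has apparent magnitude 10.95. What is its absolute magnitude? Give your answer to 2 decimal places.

M = m − 5 log₁₀(d/10 pc) = 10.95 − 5 log₁₀(323/10)
  = 10.95 − 5 × 1.509 = 10.95 − 7.55 = 3.40.

3.40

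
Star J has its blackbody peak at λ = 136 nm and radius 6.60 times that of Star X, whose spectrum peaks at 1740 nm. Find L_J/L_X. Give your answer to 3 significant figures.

Wien's law gives T ∝ 1/λ_max, so T_J/T_X = λ_X/λ_J = 1740/136 = 12.79.
Then L ∝ R²T⁴ gives L_J/L_X = (6.60)² × (12.79)⁴ = 43.56 × 2.679×10^4 = 1.167×10^6.

1.17×10^6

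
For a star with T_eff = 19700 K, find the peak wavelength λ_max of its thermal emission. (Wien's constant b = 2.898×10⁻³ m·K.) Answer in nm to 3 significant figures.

147 nm

λ_max = b/T = 2.898×10⁻³ / 19700 = 1.47×10^-7 m = 147.1 nm.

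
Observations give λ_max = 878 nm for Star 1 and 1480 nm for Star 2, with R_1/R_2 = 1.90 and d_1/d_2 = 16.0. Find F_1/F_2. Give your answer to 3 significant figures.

Wien's law: T_1/T_2 = λ_2/λ_1 = 1480/878 = 1.686.
L_1/L_2 = (R_1/R_2)²(T_1/T_2)⁴ = (1.90)²(1.686)⁴ = 29.15.
F_1/F_2 = (L_1/L_2)/(d_1/d_2)² = 29.15/(16.0)² = 0.1139.

0.114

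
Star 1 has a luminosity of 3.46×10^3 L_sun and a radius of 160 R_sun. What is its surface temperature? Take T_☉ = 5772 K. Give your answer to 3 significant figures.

T/T_☉ = (L/L_☉)^(1/4) / (R/R_☉)^(1/2)
T = 5772 × (3.46×10^3)^(1/4) / √(160) = 5772 × 7.670 / 12.65 = 3500 K.

3.50×10^3 K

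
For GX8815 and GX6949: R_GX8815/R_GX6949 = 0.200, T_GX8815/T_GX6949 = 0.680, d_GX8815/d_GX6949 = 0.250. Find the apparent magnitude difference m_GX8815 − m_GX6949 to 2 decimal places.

2.16

L_GX8815/L_GX6949 = (0.200)²(0.680)⁴ = 0.008553.
F_GX8815/F_GX6949 = (L_GX8815/L_GX6949)/(d_GX8815/d_GX6949)² = 0.008553/0.06250 = 0.1368.
m_GX8815 − m_GX6949 = −2.5 log₁₀(0.1368) = 2.16.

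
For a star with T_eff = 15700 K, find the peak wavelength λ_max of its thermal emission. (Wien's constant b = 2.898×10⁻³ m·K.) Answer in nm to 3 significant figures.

185 nm

λ_max = b/T = 2.898×10⁻³ / 15700 = 1.85×10^-7 m = 184.6 nm.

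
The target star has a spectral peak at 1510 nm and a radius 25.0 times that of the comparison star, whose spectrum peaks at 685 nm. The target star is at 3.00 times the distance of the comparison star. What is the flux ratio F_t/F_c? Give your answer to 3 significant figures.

Wien's law: T_t/T_c = λ_c/λ_t = 685/1510 = 0.4536.
L_t/L_c = (R_t/R_c)²(T_t/T_c)⁴ = (25.0)²(0.4536)⁴ = 26.47.
F_t/F_c = (L_t/L_c)/(d_t/d_c)² = 26.47/(3.00)² = 2.941.

2.94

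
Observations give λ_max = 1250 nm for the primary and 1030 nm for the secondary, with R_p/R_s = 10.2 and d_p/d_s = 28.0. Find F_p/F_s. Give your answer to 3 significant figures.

Wien's law: T_p/T_s = λ_s/λ_p = 1030/1250 = 0.8240.
L_p/L_s = (R_p/R_s)²(T_p/T_s)⁴ = (10.2)²(0.8240)⁴ = 47.96.
F_p/F_s = (L_p/L_s)/(d_p/d_s)² = 47.96/(28.0)² = 0.06118.

0.0612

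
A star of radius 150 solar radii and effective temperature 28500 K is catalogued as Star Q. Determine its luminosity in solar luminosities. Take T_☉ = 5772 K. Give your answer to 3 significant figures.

L/L_☉ = (R/R_☉)² (T/T_☉)⁴ = (150)² × (28500/5772)⁴
       = 2.250×10^4 × (4.938)⁴ = 2.250×10^4 × 594.4 = 1.337×10^7.

1.34×10^7 solar luminosities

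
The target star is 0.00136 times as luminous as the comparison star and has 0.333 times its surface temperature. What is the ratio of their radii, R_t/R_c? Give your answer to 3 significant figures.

L ∝ R²T⁴ gives R ∝ √L / T², so
R_t/R_c = √(0.00136) / (0.333)² = 0.03688 / 0.1109 = 0.3326.

0.333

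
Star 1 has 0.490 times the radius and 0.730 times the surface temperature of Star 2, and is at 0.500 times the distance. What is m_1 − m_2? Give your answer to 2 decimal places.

L_1/L_2 = (0.490)²(0.730)⁴ = 0.06818.
F_1/F_2 = (L_1/L_2)/(d_1/d_2)² = 0.06818/0.2500 = 0.2727.
m_1 − m_2 = −2.5 log₁₀(0.2727) = 1.41.

1.41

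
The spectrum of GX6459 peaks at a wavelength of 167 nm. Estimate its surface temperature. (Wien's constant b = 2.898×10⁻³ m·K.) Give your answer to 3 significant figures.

1.74×10^4 K

T = b/λ_max = 2.898×10⁻³ / (167×10⁻⁹) = 1.735×10^4 K.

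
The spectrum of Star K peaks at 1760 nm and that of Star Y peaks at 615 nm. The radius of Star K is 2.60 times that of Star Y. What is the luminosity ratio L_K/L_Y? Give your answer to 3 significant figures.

0.101

Wien's law gives T ∝ 1/λ_max, so T_K/T_Y = λ_Y/λ_K = 615/1760 = 0.3494.
Then L ∝ R²T⁴ gives L_K/L_Y = (2.60)² × (0.3494)⁴ = 6.760 × 0.01491 = 0.1008.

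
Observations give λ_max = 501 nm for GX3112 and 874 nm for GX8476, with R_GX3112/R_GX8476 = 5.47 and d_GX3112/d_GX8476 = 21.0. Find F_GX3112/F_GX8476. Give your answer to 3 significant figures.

Wien's law: T_GX3112/T_GX8476 = λ_GX8476/λ_GX3112 = 874/501 = 1.745.
L_GX3112/L_GX8476 = (R_GX3112/R_GX8476)²(T_GX3112/T_GX8476)⁴ = (5.47)²(1.745)⁴ = 277.1.
F_GX3112/F_GX8476 = (L_GX3112/L_GX8476)/(d_GX3112/d_GX8476)² = 277.1/(21.0)² = 0.6284.

0.628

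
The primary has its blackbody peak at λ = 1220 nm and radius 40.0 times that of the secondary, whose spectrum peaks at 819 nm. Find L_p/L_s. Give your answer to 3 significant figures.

Wien's law gives T ∝ 1/λ_max, so T_p/T_s = λ_s/λ_p = 819/1220 = 0.6713.
Then L ∝ R²T⁴ gives L_p/L_s = (40.0)² × (0.6713)⁴ = 1600 × 0.2031 = 324.9.

325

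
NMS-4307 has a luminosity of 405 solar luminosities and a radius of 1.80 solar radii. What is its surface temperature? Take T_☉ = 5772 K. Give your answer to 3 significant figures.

1.93×10^4 K

T/T_☉ = (L/L_☉)^(1/4) / (R/R_☉)^(1/2)
T = 5772 × (405)^(1/4) / √(1.80) = 5772 × 4.486 / 1.342 = 1.930×10^4 K.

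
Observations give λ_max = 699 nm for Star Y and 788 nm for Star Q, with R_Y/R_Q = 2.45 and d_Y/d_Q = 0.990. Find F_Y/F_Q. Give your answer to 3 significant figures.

Wien's law: T_Y/T_Q = λ_Q/λ_Y = 788/699 = 1.127.
L_Y/L_Q = (R_Y/R_Q)²(T_Y/T_Q)⁴ = (2.45)²(1.127)⁴ = 9.695.
F_Y/F_Q = (L_Y/L_Q)/(d_Y/d_Q)² = 9.695/(0.990)² = 9.891.

9.89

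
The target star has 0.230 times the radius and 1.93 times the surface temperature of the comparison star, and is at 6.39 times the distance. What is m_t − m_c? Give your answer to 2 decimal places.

4.36

L_t/L_c = (0.230)²(1.93)⁴ = 0.7340.
F_t/F_c = (L_t/L_c)/(d_t/d_c)² = 0.7340/40.83 = 0.01798.
m_t − m_c = −2.5 log₁₀(0.01798) = 4.36.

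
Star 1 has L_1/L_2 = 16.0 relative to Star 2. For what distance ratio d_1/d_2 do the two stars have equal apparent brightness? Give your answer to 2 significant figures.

4.0

Equal flux requires L_1/d_1² = L_2/d_2², so d_1/d_2 = √(L_1/L_2)
= √(16.0) = 4.000.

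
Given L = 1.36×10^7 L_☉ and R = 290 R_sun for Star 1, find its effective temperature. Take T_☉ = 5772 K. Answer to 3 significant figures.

T/T_☉ = (L/L_☉)^(1/4) / (R/R_☉)^(1/2)
T = 5772 × (1.36×10^7)^(1/4) / √(290) = 5772 × 60.73 / 17.03 = 2.058×10^4 K.

2.06×10^4 K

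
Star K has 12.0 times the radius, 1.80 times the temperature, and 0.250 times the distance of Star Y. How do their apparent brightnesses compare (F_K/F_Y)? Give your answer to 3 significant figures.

L_K/L_Y = (R_K/R_Y)²(T_K/T_Y)⁴ = (12.0)² × (1.80)⁴ = 1512.
F_K/F_Y = (L_K/L_Y)/(d_K/d_Y)² = 1512 / (0.250)² = 2.419×10^4.

2.42×10^4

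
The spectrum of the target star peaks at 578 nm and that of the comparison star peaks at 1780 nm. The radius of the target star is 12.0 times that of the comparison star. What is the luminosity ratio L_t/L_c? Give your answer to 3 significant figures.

Wien's law gives T ∝ 1/λ_max, so T_t/T_c = λ_c/λ_t = 1780/578 = 3.080.
Then L ∝ R²T⁴ gives L_t/L_c = (12.0)² × (3.080)⁴ = 144.0 × 89.94 = 1.295×10^4.

1.30×10^4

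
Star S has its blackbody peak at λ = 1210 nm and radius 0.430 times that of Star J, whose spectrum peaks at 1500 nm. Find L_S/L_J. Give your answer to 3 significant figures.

0.437

Wien's law gives T ∝ 1/λ_max, so T_S/T_J = λ_J/λ_S = 1500/1210 = 1.240.
Then L ∝ R²T⁴ gives L_S/L_J = (0.430)² × (1.240)⁴ = 0.1849 × 2.362 = 0.4367.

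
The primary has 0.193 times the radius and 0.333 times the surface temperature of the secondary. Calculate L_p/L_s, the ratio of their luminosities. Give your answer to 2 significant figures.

4.6×10^-4

From the Stefan–Boltzmann law, L ∝ R²T⁴, so
L_p/L_s = (R_p/R_s)² (T_p/T_s)⁴ = (0.193)² × (0.333)⁴ = 0.03725 × 0.01230 = 4.580×10^-4.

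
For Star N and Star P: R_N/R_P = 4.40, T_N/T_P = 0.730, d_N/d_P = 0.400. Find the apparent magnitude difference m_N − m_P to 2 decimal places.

-3.84

L_N/L_P = (4.40)²(0.730)⁴ = 5.498.
F_N/F_P = (L_N/L_P)/(d_N/d_P)² = 5.498/0.1600 = 34.36.
m_N − m_P = −2.5 log₁₀(34.36) = -3.84.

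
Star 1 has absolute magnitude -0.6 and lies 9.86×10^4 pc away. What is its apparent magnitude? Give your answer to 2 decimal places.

m = M + 5 log₁₀(d/10 pc) = -0.6 + 5 log₁₀(9.86×10^4/10)
  = -0.6 + 5 × 3.994 = -0.6 + 19.97 = 19.37.

19.37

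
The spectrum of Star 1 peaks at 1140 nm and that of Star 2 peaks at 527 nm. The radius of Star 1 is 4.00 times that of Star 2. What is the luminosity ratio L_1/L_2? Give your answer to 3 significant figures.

0.731

Wien's law gives T ∝ 1/λ_max, so T_1/T_2 = λ_2/λ_1 = 527/1140 = 0.4623.
Then L ∝ R²T⁴ gives L_1/L_2 = (4.00)² × (0.4623)⁴ = 16.00 × 0.04567 = 0.7307.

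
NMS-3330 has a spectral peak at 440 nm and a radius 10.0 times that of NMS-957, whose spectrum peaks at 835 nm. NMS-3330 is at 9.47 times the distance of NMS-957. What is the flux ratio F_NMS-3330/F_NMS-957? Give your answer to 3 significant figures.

Wien's law: T_NMS-3330/T_NMS-957 = λ_NMS-957/λ_NMS-3330 = 835/440 = 1.898.
L_NMS-3330/L_NMS-957 = (R_NMS-3330/R_NMS-957)²(T_NMS-3330/T_NMS-957)⁴ = (10.0)²(1.898)⁴ = 1297.
F_NMS-3330/F_NMS-957 = (L_NMS-3330/L_NMS-957)/(d_NMS-3330/d_NMS-957)² = 1297/(9.47)² = 14.46.

14.5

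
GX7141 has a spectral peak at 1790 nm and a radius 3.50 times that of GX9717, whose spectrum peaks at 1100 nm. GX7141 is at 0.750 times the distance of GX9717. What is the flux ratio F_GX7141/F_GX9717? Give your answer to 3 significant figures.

Wien's law: T_GX7141/T_GX9717 = λ_GX9717/λ_GX7141 = 1100/1790 = 0.6145.
L_GX7141/L_GX9717 = (R_GX7141/R_GX9717)²(T_GX7141/T_GX9717)⁴ = (3.50)²(0.6145)⁴ = 1.747.
F_GX7141/F_GX9717 = (L_GX7141/L_GX9717)/(d_GX7141/d_GX9717)² = 1.747/(0.750)² = 3.106.

3.11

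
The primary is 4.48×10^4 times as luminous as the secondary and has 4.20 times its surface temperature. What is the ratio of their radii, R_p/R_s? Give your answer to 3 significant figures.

12.0

L ∝ R²T⁴ gives R ∝ √L / T², so
R_p/R_s = √(4.48×10^4) / (4.20)² = 211.7 / 17.64 = 12.00.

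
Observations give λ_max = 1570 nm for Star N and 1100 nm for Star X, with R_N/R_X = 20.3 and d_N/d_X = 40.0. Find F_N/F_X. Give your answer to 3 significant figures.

0.0621

Wien's law: T_N/T_X = λ_X/λ_N = 1100/1570 = 0.7006.
L_N/L_X = (R_N/R_X)²(T_N/T_X)⁴ = (20.3)²(0.7006)⁴ = 99.30.
F_N/F_X = (L_N/L_X)/(d_N/d_X)² = 99.30/(40.0)² = 0.06206.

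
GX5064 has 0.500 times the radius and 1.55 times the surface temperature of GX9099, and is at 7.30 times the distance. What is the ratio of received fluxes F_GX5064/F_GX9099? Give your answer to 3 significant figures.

0.0271

L_GX5064/L_GX9099 = (R_GX5064/R_GX9099)²(T_GX5064/T_GX9099)⁴ = (0.500)² × (1.55)⁴ = 1.443.
F_GX5064/F_GX9099 = (L_GX5064/L_GX9099)/(d_GX5064/d_GX9099)² = 1.443 / (7.30)² = 0.02708.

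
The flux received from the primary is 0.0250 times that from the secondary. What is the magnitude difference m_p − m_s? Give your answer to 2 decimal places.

m_p − m_s = −2.5 log₁₀(F_p/F_s) = −2.5 log₁₀(0.0250) = −2.5 × (-1.602) = 4.005.

4.01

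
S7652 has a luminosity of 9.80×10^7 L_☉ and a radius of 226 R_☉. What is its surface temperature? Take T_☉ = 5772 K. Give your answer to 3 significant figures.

3.82×10^4 K

T/T_☉ = (L/L_☉)^(1/4) / (R/R_☉)^(1/2)
T = 5772 × (9.80×10^7)^(1/4) / √(226) = 5772 × 99.50 / 15.03 = 3.820×10^4 K.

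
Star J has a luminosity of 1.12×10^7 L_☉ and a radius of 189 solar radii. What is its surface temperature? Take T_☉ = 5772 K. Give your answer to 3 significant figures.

T/T_☉ = (L/L_☉)^(1/4) / (R/R_☉)^(1/2)
T = 5772 × (1.12×10^7)^(1/4) / √(189) = 5772 × 57.85 / 13.75 = 2.429×10^4 K.

2.43×10^4 K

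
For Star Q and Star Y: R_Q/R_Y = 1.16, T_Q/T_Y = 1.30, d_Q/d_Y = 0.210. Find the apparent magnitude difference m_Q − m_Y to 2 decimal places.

-4.85

L_Q/L_Y = (1.16)²(1.30)⁴ = 3.843.
F_Q/F_Y = (L_Q/L_Y)/(d_Q/d_Y)² = 3.843/0.04410 = 87.15.
m_Q − m_Y = −2.5 log₁₀(87.15) = -4.85.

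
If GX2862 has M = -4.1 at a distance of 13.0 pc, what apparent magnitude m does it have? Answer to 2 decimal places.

-3.53

m = M + 5 log₁₀(d/10 pc) = -4.1 + 5 log₁₀(13.0/10)
  = -4.1 + 5 × 0.114 = -4.1 + 0.57 = -3.53.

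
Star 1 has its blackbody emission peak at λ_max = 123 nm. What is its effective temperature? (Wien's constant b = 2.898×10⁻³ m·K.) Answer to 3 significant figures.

2.36×10^4 K

T = b/λ_max = 2.898×10⁻³ / (123×10⁻⁹) = 2.356×10^4 K.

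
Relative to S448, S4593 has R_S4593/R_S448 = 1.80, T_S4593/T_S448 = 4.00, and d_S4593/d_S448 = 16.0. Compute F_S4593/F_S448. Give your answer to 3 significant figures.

3.24

L_S4593/L_S448 = (R_S4593/R_S448)²(T_S4593/T_S448)⁴ = (1.80)² × (4.00)⁴ = 829.4.
F_S4593/F_S448 = (L_S4593/L_S448)/(d_S4593/d_S448)² = 829.4 / (16.0)² = 3.240.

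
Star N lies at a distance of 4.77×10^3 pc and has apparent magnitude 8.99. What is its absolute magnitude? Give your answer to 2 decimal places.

-4.40

M = m − 5 log₁₀(d/10 pc) = 8.99 − 5 log₁₀(4.77×10^3/10)
  = 8.99 − 5 × 2.679 = 8.99 − 13.39 = -4.40.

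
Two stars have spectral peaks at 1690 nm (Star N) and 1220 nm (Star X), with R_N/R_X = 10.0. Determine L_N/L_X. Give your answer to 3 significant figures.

Wien's law gives T ∝ 1/λ_max, so T_N/T_X = λ_X/λ_N = 1220/1690 = 0.7219.
Then L ∝ R²T⁴ gives L_N/L_X = (10.0)² × (0.7219)⁴ = 100.0 × 0.2716 = 27.16.

27.2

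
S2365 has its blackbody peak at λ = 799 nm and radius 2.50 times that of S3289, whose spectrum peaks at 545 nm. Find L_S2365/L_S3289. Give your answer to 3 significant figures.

1.35

Wien's law gives T ∝ 1/λ_max, so T_S2365/T_S3289 = λ_S3289/λ_S2365 = 545/799 = 0.6821.
Then L ∝ R²T⁴ gives L_S2365/L_S3289 = (2.50)² × (0.6821)⁴ = 6.250 × 0.2165 = 1.353.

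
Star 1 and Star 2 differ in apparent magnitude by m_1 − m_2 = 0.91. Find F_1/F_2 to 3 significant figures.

0.433

F_1/F_2 = 10^(−(m_1 − m_2)/2.5) = 10^(-0.91/2.5) = 10^-0.364 = 0.4325.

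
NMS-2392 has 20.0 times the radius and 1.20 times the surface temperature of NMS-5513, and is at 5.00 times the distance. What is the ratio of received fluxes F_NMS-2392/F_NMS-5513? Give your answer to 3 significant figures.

L_NMS-2392/L_NMS-5513 = (R_NMS-2392/R_NMS-5513)²(T_NMS-2392/T_NMS-5513)⁴ = (20.0)² × (1.20)⁴ = 829.4.
F_NMS-2392/F_NMS-5513 = (L_NMS-2392/L_NMS-5513)/(d_NMS-2392/d_NMS-5513)² = 829.4 / (5.00)² = 33.18.

33.2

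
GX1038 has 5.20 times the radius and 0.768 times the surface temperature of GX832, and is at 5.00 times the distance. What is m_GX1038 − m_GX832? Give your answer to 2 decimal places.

L_GX1038/L_GX832 = (5.20)²(0.768)⁴ = 9.407.
F_GX1038/F_GX832 = (L_GX1038/L_GX832)/(d_GX1038/d_GX832)² = 9.407/25.00 = 0.3763.
m_GX1038 − m_GX832 = −2.5 log₁₀(0.3763) = 1.06.

1.06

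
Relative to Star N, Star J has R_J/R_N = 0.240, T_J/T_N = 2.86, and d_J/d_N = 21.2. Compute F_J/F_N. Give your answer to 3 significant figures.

L_J/L_N = (R_J/R_N)²(T_J/T_N)⁴ = (0.240)² × (2.86)⁴ = 3.854.
F_J/F_N = (L_J/L_N)/(d_J/d_N)² = 3.854 / (21.2)² = 0.008575.

0.00857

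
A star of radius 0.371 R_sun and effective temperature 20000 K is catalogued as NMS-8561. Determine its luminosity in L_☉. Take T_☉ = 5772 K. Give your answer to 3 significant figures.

19.8 L_☉

L/L_☉ = (R/R_☉)² (T/T_☉)⁴ = (0.371)² × (20000/5772)⁴
       = 0.1376 × (3.465)⁴ = 0.1376 × 144.2 = 19.84.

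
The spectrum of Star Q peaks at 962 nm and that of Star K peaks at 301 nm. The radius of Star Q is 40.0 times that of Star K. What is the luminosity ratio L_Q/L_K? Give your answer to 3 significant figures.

15.3

Wien's law gives T ∝ 1/λ_max, so T_Q/T_K = λ_K/λ_Q = 301/962 = 0.3129.
Then L ∝ R²T⁴ gives L_Q/L_K = (40.0)² × (0.3129)⁴ = 1600 × 0.009584 = 15.34.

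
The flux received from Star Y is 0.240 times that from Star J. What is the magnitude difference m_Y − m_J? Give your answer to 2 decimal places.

m_Y − m_J = −2.5 log₁₀(F_Y/F_J) = −2.5 log₁₀(0.240) = −2.5 × (-0.620) = 1.549.

1.55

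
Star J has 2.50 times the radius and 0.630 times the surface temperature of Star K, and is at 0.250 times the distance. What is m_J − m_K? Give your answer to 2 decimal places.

-2.99

L_J/L_K = (2.50)²(0.630)⁴ = 0.9846.
F_J/F_K = (L_J/L_K)/(d_J/d_K)² = 0.9846/0.06250 = 15.75.
m_J − m_K = −2.5 log₁₀(15.75) = -2.99.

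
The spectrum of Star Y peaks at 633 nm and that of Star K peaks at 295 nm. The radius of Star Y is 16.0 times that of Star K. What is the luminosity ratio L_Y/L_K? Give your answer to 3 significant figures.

12.1

Wien's law gives T ∝ 1/λ_max, so T_Y/T_K = λ_K/λ_Y = 295/633 = 0.4660.
Then L ∝ R²T⁴ gives L_Y/L_K = (16.0)² × (0.4660)⁴ = 256.0 × 0.04717 = 12.08.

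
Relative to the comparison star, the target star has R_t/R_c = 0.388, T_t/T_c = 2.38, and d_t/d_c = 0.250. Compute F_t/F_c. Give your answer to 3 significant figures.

L_t/L_c = (R_t/R_c)²(T_t/T_c)⁴ = (0.388)² × (2.38)⁴ = 4.830.
F_t/F_c = (L_t/L_c)/(d_t/d_c)² = 4.830 / (0.250)² = 77.28.

77.3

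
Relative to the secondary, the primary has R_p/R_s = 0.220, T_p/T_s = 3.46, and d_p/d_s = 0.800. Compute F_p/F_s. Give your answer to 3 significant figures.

L_p/L_s = (R_p/R_s)²(T_p/T_s)⁴ = (0.220)² × (3.46)⁴ = 6.937.
F_p/F_s = (L_p/L_s)/(d_p/d_s)² = 6.937 / (0.800)² = 10.84.

10.8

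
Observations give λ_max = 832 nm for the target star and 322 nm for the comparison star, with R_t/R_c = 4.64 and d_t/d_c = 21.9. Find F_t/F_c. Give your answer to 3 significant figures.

0.00101

Wien's law: T_t/T_c = λ_c/λ_t = 322/832 = 0.3870.
L_t/L_c = (R_t/R_c)²(T_t/T_c)⁴ = (4.64)²(0.3870)⁴ = 0.4830.
F_t/F_c = (L_t/L_c)/(d_t/d_c)² = 0.4830/(21.9)² = 0.001007.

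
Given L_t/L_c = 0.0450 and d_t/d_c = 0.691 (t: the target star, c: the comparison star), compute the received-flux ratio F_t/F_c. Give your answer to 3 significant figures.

0.0942

F = L/(4πd²), so F_t/F_c = (L_t/L_c) / (d_t/d_c)²
= 0.0450 / (0.691)² = 0.0450 / 0.4775 = 0.09424.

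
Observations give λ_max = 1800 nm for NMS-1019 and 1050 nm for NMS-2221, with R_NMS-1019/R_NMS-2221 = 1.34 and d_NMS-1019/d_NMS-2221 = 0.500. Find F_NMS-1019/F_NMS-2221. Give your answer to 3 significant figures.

Wien's law: T_NMS-1019/T_NMS-2221 = λ_NMS-2221/λ_NMS-1019 = 1050/1800 = 0.5833.
L_NMS-1019/L_NMS-2221 = (R_NMS-1019/R_NMS-2221)²(T_NMS-1019/T_NMS-2221)⁴ = (1.34)²(0.5833)⁴ = 0.2079.
F_NMS-1019/F_NMS-2221 = (L_NMS-1019/L_NMS-2221)/(d_NMS-1019/d_NMS-2221)² = 0.2079/(0.500)² = 0.8316.

0.832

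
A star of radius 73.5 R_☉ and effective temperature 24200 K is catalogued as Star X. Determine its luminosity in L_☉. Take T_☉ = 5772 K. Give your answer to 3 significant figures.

1.67×10^6 L_☉

L/L_☉ = (R/R_☉)² (T/T_☉)⁴ = (73.5)² × (24200/5772)⁴
       = 5402 × (4.193)⁴ = 5402 × 309.0 = 1.669×10^6.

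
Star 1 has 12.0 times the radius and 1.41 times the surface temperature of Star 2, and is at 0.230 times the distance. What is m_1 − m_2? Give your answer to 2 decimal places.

-10.08

L_1/L_2 = (12.0)²(1.41)⁴ = 569.2.
F_1/F_2 = (L_1/L_2)/(d_1/d_2)² = 569.2/0.05290 = 1.076×10^4.
m_1 − m_2 = −2.5 log₁₀(1.076×10^4) = -10.08.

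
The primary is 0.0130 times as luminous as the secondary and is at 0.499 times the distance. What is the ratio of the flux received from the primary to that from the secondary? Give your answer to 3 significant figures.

F = L/(4πd²), so F_p/F_s = (L_p/L_s) / (d_p/d_s)²
= 0.0130 / (0.499)² = 0.0130 / 0.2490 = 0.05221.

0.0522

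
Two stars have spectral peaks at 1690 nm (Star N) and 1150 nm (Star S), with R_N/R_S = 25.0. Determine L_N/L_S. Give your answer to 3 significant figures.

134

Wien's law gives T ∝ 1/λ_max, so T_N/T_S = λ_S/λ_N = 1150/1690 = 0.6805.
Then L ∝ R²T⁴ gives L_N/L_S = (25.0)² × (0.6805)⁴ = 625.0 × 0.2144 = 134.0.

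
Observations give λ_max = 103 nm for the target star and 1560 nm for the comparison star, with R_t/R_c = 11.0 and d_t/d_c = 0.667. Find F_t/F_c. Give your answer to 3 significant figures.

1.43×10^7

Wien's law: T_t/T_c = λ_c/λ_t = 1560/103 = 15.15.
L_t/L_c = (R_t/R_c)²(T_t/T_c)⁴ = (11.0)²(15.15)⁴ = 6.367×10^6.
F_t/F_c = (L_t/L_c)/(d_t/d_c)² = 6.367×10^6/(0.667)² = 1.431×10^7.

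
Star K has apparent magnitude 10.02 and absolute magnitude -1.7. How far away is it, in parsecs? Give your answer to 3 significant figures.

m − M = 5 log₁₀(d/10 pc)
10.02 − (-1.7) = 11.72 = 5 log₁₀(d/10)
d = 10 × 10^(11.72/5) = 10 × 10^2.344 = 2208 pc.

2.21×10^3 pc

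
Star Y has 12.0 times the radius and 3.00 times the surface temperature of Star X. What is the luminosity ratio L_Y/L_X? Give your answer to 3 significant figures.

From the Stefan–Boltzmann law, L ∝ R²T⁴, so
L_Y/L_X = (R_Y/R_X)² (T_Y/T_X)⁴ = (12.0)² × (3.00)⁴ = 144.0 × 81.00 = 1.166×10^4.

1.17×10^4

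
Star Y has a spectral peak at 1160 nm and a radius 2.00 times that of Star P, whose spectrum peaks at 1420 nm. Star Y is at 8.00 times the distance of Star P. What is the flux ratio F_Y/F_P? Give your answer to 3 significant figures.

Wien's law: T_Y/T_P = λ_P/λ_Y = 1420/1160 = 1.224.
L_Y/L_P = (R_Y/R_P)²(T_Y/T_P)⁴ = (2.00)²(1.224)⁴ = 8.982.
F_Y/F_P = (L_Y/L_P)/(d_Y/d_P)² = 8.982/(8.00)² = 0.1403.

0.140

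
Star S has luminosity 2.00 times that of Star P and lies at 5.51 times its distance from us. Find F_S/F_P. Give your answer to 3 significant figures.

F = L/(4πd²), so F_S/F_P = (L_S/L_P) / (d_S/d_P)²
= 2.00 / (5.51)² = 2.00 / 30.36 = 0.06588.

0.0659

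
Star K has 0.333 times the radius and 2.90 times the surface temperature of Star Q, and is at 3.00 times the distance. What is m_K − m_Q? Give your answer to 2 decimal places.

0.15

L_K/L_Q = (0.333)²(2.90)⁴ = 7.843.
F_K/F_Q = (L_K/L_Q)/(d_K/d_Q)² = 7.843/9.000 = 0.8714.
m_K − m_Q = −2.5 log₁₀(0.8714) = 0.15.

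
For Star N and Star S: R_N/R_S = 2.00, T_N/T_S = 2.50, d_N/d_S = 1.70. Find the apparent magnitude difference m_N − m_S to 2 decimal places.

L_N/L_S = (2.00)²(2.50)⁴ = 156.2.
F_N/F_S = (L_N/L_S)/(d_N/d_S)² = 156.2/2.890 = 54.07.
m_N − m_S = −2.5 log₁₀(54.07) = -4.33.

-4.33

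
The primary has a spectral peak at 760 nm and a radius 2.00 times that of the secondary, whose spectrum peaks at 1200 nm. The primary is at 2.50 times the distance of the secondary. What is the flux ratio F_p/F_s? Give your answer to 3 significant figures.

Wien's law: T_p/T_s = λ_s/λ_p = 1200/760 = 1.579.
L_p/L_s = (R_p/R_s)²(T_p/T_s)⁴ = (2.00)²(1.579)⁴ = 24.86.
F_p/F_s = (L_p/L_s)/(d_p/d_s)² = 24.86/(2.50)² = 3.978.

3.98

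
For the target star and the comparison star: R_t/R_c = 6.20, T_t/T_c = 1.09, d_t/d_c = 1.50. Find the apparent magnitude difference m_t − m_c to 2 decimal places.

L_t/L_c = (6.20)²(1.09)⁴ = 54.26.
F_t/F_c = (L_t/L_c)/(d_t/d_c)² = 54.26/2.250 = 24.12.
m_t − m_c = −2.5 log₁₀(24.12) = -3.46.

-3.46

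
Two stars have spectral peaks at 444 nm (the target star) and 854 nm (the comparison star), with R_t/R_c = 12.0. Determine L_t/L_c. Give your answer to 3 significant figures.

Wien's law gives T ∝ 1/λ_max, so T_t/T_c = λ_c/λ_t = 854/444 = 1.923.
Then L ∝ R²T⁴ gives L_t/L_c = (12.0)² × (1.923)⁴ = 144.0 × 13.69 = 1971.

1.97×10^3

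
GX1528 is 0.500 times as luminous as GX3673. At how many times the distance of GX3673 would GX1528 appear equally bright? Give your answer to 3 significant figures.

0.707

Equal flux requires L_GX1528/d_GX1528² = L_GX3673/d_GX3673², so d_GX1528/d_GX3673 = √(L_GX1528/L_GX3673)
= √(0.500) = 0.7071.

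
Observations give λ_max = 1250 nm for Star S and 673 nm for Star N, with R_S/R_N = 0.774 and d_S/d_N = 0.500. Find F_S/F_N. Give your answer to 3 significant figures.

Wien's law: T_S/T_N = λ_N/λ_S = 673/1250 = 0.5384.
L_S/L_N = (R_S/R_N)²(T_S/T_N)⁴ = (0.774)²(0.5384)⁴ = 0.05034.
F_S/F_N = (L_S/L_N)/(d_S/d_N)² = 0.05034/(0.500)² = 0.2014.

0.201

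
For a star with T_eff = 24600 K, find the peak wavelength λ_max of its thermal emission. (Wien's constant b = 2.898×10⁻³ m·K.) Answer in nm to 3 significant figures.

118 nm

λ_max = b/T = 2.898×10⁻³ / 24600 = 1.18×10^-7 m = 117.8 nm.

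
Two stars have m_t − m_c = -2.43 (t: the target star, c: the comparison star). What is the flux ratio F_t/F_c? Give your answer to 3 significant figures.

9.38

F_t/F_c = 10^(−(m_t − m_c)/2.5) = 10^(2.43/2.5) = 10^0.972 = 9.376.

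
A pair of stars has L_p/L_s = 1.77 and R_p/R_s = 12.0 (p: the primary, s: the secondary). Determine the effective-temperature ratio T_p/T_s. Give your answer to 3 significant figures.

0.333

L ∝ R²T⁴ gives T ∝ (L/R²)^(1/4), so
T_p/T_s = (1.77 / 12.0²)^(1/4) = (0.01229)^(1/4) = 0.3330.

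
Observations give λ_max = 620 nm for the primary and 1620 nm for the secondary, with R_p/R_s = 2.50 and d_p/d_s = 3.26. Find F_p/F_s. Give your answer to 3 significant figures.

27.4

Wien's law: T_p/T_s = λ_s/λ_p = 1620/620 = 2.613.
L_p/L_s = (R_p/R_s)²(T_p/T_s)⁴ = (2.50)²(2.613)⁴ = 291.3.
F_p/F_s = (L_p/L_s)/(d_p/d_s)² = 291.3/(3.26)² = 27.41.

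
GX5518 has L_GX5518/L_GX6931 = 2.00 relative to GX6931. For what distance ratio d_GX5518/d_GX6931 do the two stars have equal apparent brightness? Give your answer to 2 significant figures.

1.4

Equal flux requires L_GX5518/d_GX5518² = L_GX6931/d_GX6931², so d_GX5518/d_GX6931 = √(L_GX5518/L_GX6931)
= √(2.00) = 1.414.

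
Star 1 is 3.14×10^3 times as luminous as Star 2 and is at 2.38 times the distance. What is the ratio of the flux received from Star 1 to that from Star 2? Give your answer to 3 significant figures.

554

F = L/(4πd²), so F_1/F_2 = (L_1/L_2) / (d_1/d_2)²
= 3.14×10^3 / (2.38)² = 3.14×10^3 / 5.664 = 554.3.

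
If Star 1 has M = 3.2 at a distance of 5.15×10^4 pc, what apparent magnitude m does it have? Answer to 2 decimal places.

m = M + 5 log₁₀(d/10 pc) = 3.2 + 5 log₁₀(5.15×10^4/10)
  = 3.2 + 5 × 3.712 = 3.2 + 18.56 = 21.76.

21.76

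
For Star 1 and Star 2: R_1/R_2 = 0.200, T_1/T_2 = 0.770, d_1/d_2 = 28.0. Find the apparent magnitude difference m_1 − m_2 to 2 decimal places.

L_1/L_2 = (0.200)²(0.770)⁴ = 0.01406.
F_1/F_2 = (L_1/L_2)/(d_1/d_2)² = 0.01406/784.0 = 1.794×10^-5.
m_1 − m_2 = −2.5 log₁₀(1.794×10^-5) = 11.87.

11.87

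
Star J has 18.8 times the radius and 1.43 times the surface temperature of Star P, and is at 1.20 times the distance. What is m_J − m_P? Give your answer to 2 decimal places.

L_J/L_P = (18.8)²(1.43)⁴ = 1478.
F_J/F_P = (L_J/L_P)/(d_J/d_P)² = 1478/1.440 = 1026.
m_J − m_P = −2.5 log₁₀(1026) = -7.53.

-7.53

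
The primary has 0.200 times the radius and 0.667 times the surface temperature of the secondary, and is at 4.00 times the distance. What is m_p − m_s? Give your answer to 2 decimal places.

8.26

L_p/L_s = (0.200)²(0.667)⁴ = 0.007917.
F_p/F_s = (L_p/L_s)/(d_p/d_s)² = 0.007917/16.00 = 4.948×10^-4.
m_p − m_s = −2.5 log₁₀(4.948×10^-4) = 8.26.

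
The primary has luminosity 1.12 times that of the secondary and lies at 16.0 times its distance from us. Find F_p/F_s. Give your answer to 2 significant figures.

F = L/(4πd²), so F_p/F_s = (L_p/L_s) / (d_p/d_s)²
= 1.12 / (16.0)² = 1.12 / 256.0 = 0.004375.

0.0044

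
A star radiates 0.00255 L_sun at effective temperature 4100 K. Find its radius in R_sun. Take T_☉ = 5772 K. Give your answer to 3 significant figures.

0.100 R_sun

R/R_☉ = √(L/L_☉) / (T/T_☉)² = √(0.00255) / (0.7103)²
       = 0.05050 / 0.5046 = 0.1001.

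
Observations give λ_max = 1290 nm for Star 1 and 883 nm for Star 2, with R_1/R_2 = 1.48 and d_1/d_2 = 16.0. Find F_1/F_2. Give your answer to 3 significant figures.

0.00188

Wien's law: T_1/T_2 = λ_2/λ_1 = 883/1290 = 0.6845.
L_1/L_2 = (R_1/R_2)²(T_1/T_2)⁴ = (1.48)²(0.6845)⁴ = 0.4808.
F_1/F_2 = (L_1/L_2)/(d_1/d_2)² = 0.4808/(16.0)² = 0.001878.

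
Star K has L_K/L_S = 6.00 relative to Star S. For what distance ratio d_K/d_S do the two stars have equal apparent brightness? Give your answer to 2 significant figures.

2.4

Equal flux requires L_K/d_K² = L_S/d_S², so d_K/d_S = √(L_K/L_S)
= √(6.00) = 2.449.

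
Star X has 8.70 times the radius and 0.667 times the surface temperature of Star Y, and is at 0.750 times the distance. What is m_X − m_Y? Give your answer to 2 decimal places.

L_X/L_Y = (8.70)²(0.667)⁴ = 14.98.
F_X/F_Y = (L_X/L_Y)/(d_X/d_Y)² = 14.98/0.5625 = 26.63.
m_X − m_Y = −2.5 log₁₀(26.63) = -3.56.

-3.56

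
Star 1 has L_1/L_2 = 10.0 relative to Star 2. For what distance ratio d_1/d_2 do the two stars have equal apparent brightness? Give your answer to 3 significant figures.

Equal flux requires L_1/d_1² = L_2/d_2², so d_1/d_2 = √(L_1/L_2)
= √(10.0) = 3.162.

3.16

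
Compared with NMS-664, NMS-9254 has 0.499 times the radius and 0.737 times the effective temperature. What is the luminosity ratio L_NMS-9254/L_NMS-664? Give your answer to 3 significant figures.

0.0735

From the Stefan–Boltzmann law, L ∝ R²T⁴, so
L_NMS-9254/L_NMS-664 = (R_NMS-9254/R_NMS-664)² (T_NMS-9254/T_NMS-664)⁴ = (0.499)² × (0.737)⁴ = 0.2490 × 0.2950 = 0.07346.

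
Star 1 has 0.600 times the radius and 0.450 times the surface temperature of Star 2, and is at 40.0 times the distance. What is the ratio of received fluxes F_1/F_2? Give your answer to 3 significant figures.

L_1/L_2 = (R_1/R_2)²(T_1/T_2)⁴ = (0.600)² × (0.450)⁴ = 0.01476.
F_1/F_2 = (L_1/L_2)/(d_1/d_2)² = 0.01476 / (40.0)² = 9.226×10^-6.

9.23×10^-6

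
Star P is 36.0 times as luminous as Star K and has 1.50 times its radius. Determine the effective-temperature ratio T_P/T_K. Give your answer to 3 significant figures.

2.00

L ∝ R²T⁴ gives T ∝ (L/R²)^(1/4), so
T_P/T_K = (36.0 / 1.50²)^(1/4) = (16.00)^(1/4) = 2.000.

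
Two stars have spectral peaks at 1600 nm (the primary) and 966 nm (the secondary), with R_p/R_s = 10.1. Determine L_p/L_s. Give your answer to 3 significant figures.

13.6

Wien's law gives T ∝ 1/λ_max, so T_p/T_s = λ_s/λ_p = 966/1600 = 0.6038.
Then L ∝ R²T⁴ gives L_p/L_s = (10.1)² × (0.6038)⁴ = 102.0 × 0.1329 = 13.55.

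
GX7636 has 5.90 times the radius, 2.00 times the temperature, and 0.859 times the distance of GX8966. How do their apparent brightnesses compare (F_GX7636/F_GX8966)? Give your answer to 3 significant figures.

L_GX7636/L_GX8966 = (R_GX7636/R_GX8966)²(T_GX7636/T_GX8966)⁴ = (5.90)² × (2.00)⁴ = 557.0.
F_GX7636/F_GX8966 = (L_GX7636/L_GX8966)/(d_GX7636/d_GX8966)² = 557.0 / (0.859)² = 754.8.

755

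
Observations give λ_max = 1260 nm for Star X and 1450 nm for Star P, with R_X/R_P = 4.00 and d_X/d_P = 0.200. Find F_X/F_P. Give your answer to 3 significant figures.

Wien's law: T_X/T_P = λ_P/λ_X = 1450/1260 = 1.151.
L_X/L_P = (R_X/R_P)²(T_X/T_P)⁴ = (4.00)²(1.151)⁴ = 28.06.
F_X/F_P = (L_X/L_P)/(d_X/d_P)² = 28.06/(0.200)² = 701.5.

702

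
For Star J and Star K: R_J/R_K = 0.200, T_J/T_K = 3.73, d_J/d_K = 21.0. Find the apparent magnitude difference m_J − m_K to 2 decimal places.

4.39

L_J/L_K = (0.200)²(3.73)⁴ = 7.743.
F_J/F_K = (L_J/L_K)/(d_J/d_K)² = 7.743/441.0 = 0.01756.
m_J − m_K = −2.5 log₁₀(0.01756) = 4.39.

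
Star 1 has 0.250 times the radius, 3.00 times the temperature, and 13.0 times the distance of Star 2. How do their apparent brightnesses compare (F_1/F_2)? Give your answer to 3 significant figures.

L_1/L_2 = (R_1/R_2)²(T_1/T_2)⁴ = (0.250)² × (3.00)⁴ = 5.062.
F_1/F_2 = (L_1/L_2)/(d_1/d_2)² = 5.062 / (13.0)² = 0.02996.

0.0300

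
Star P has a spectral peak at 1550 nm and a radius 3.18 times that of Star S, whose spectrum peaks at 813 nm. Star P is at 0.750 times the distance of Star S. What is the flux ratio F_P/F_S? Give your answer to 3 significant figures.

1.36

Wien's law: T_P/T_S = λ_S/λ_P = 813/1550 = 0.5245.
L_P/L_S = (R_P/R_S)²(T_P/T_S)⁴ = (3.18)²(0.5245)⁴ = 0.7654.
F_P/F_S = (L_P/L_S)/(d_P/d_S)² = 0.7654/(0.750)² = 1.361.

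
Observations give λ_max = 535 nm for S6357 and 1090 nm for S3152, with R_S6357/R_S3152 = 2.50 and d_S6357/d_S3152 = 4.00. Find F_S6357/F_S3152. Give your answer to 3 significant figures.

6.73

Wien's law: T_S6357/T_S3152 = λ_S3152/λ_S6357 = 1090/535 = 2.037.
L_S6357/L_S3152 = (R_S6357/R_S3152)²(T_S6357/T_S3152)⁴ = (2.50)²(2.037)⁴ = 107.7.
F_S6357/F_S3152 = (L_S6357/L_S3152)/(d_S6357/d_S3152)² = 107.7/(4.00)² = 6.731.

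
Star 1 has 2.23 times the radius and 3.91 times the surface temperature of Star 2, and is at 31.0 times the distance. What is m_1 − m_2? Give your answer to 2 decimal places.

L_1/L_2 = (2.23)²(3.91)⁴ = 1162.
F_1/F_2 = (L_1/L_2)/(d_1/d_2)² = 1162/961.0 = 1.209.
m_1 − m_2 = −2.5 log₁₀(1.209) = -0.21.

-0.21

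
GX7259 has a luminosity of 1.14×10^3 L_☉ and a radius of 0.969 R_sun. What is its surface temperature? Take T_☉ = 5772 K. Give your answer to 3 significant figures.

3.41×10^4 K

T/T_☉ = (L/L_☉)^(1/4) / (R/R_☉)^(1/2)
T = 5772 × (1.14×10^3)^(1/4) / √(0.969) = 5772 × 5.811 / 0.9844 = 3.407×10^4 K.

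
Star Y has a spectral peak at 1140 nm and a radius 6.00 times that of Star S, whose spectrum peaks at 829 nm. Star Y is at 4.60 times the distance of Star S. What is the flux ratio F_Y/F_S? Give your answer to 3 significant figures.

Wien's law: T_Y/T_S = λ_S/λ_Y = 829/1140 = 0.7272.
L_Y/L_S = (R_Y/R_S)²(T_Y/T_S)⁴ = (6.00)²(0.7272)⁴ = 10.07.
F_Y/F_S = (L_Y/L_S)/(d_Y/d_S)² = 10.07/(4.60)² = 0.4758.

0.476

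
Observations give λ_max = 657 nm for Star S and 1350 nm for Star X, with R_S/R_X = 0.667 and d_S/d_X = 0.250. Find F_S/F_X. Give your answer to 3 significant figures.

127

Wien's law: T_S/T_X = λ_X/λ_S = 1350/657 = 2.055.
L_S/L_X = (R_S/R_X)²(T_S/T_X)⁴ = (0.667)²(2.055)⁴ = 7.931.
F_S/F_X = (L_S/L_X)/(d_S/d_X)² = 7.931/(0.250)² = 126.9.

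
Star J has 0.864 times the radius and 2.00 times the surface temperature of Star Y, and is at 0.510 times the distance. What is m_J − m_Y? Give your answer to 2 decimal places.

L_J/L_Y = (0.864)²(2.00)⁴ = 11.94.
F_J/F_Y = (L_J/L_Y)/(d_J/d_Y)² = 11.94/0.2601 = 45.92.
m_J − m_Y = −2.5 log₁₀(45.92) = -4.16.

-4.16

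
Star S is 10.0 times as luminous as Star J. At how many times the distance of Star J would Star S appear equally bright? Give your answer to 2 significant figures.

3.2

Equal flux requires L_S/d_S² = L_J/d_J², so d_S/d_J = √(L_S/L_J)
= √(10.0) = 3.162.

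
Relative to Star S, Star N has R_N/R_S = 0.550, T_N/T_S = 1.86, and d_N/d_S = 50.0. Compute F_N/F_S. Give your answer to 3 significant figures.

0.00145

L_N/L_S = (R_N/R_S)²(T_N/T_S)⁴ = (0.550)² × (1.86)⁴ = 3.621.
F_N/F_S = (L_N/L_S)/(d_N/d_S)² = 3.621 / (50.0)² = 0.001448.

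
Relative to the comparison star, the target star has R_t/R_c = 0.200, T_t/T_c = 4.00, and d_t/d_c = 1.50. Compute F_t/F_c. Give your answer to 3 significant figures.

4.55

L_t/L_c = (R_t/R_c)²(T_t/T_c)⁴ = (0.200)² × (4.00)⁴ = 10.24.
F_t/F_c = (L_t/L_c)/(d_t/d_c)² = 10.24 / (1.50)² = 4.551.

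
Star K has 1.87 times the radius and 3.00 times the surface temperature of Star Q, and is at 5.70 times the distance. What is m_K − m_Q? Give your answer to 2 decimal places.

L_K/L_Q = (1.87)²(3.00)⁴ = 283.2.
F_K/F_Q = (L_K/L_Q)/(d_K/d_Q)² = 283.2/32.49 = 8.718.
m_K − m_Q = −2.5 log₁₀(8.718) = -2.35.

-2.35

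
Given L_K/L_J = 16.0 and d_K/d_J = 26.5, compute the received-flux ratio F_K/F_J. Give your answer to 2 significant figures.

0.023

F = L/(4πd²), so F_K/F_J = (L_K/L_J) / (d_K/d_J)²
= 16.0 / (26.5)² = 16.0 / 702.2 = 0.02278.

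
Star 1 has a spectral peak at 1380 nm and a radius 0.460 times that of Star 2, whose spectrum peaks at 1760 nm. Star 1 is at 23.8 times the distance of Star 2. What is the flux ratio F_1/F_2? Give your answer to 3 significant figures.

9.88×10^-4

Wien's law: T_1/T_2 = λ_2/λ_1 = 1760/1380 = 1.275.
L_1/L_2 = (R_1/R_2)²(T_1/T_2)⁴ = (0.460)²(1.275)⁴ = 0.5598.
F_1/F_2 = (L_1/L_2)/(d_1/d_2)² = 0.5598/(23.8)² = 9.883×10^-4.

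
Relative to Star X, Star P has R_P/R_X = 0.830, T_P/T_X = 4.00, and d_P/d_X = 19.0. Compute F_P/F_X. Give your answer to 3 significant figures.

L_P/L_X = (R_P/R_X)²(T_P/T_X)⁴ = (0.830)² × (4.00)⁴ = 176.4.
F_P/F_X = (L_P/L_X)/(d_P/d_X)² = 176.4 / (19.0)² = 0.4885.

0.489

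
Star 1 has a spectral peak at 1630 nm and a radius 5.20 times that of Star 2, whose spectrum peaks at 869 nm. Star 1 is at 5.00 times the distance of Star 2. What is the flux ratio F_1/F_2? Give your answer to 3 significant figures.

0.0874

Wien's law: T_1/T_2 = λ_2/λ_1 = 869/1630 = 0.5331.
L_1/L_2 = (R_1/R_2)²(T_1/T_2)⁴ = (5.20)²(0.5331)⁴ = 2.184.
F_1/F_2 = (L_1/L_2)/(d_1/d_2)² = 2.184/(5.00)² = 0.08738.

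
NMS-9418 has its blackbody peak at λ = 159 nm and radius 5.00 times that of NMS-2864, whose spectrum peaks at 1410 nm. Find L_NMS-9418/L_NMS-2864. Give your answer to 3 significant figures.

1.55×10^5

Wien's law gives T ∝ 1/λ_max, so T_NMS-9418/T_NMS-2864 = λ_NMS-2864/λ_NMS-9418 = 1410/159 = 8.868.
Then L ∝ R²T⁴ gives L_NMS-9418/L_NMS-2864 = (5.00)² × (8.868)⁴ = 25.00 × 6184 = 1.546×10^5.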